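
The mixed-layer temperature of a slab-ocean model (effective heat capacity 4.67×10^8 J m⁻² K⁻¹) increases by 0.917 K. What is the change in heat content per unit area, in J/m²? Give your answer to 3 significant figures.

4.28×10^8

Areal heat capacity C = 4.67×10^8 J m⁻² K⁻¹ (given).
ΔQ = C ΔT = 4.67×10^8 × 0.917 = 4.28×10^8 J/m².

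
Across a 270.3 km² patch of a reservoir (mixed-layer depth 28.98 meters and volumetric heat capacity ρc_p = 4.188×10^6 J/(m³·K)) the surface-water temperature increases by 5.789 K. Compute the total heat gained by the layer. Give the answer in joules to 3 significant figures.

1.90×10^17 J

Areal heat capacity C = ρc_p × D = 4.188×10^6 × 28.98 = 1.21×10^8 J/(m²·K).
Heat per unit area: q = C ΔT = 1.21×10^8 × 5.789 = 7.03×10^8 J/m².
Total heat: Q = q × A = 7.03×10^8 × (270.3 × 10⁶ m²) = 1.90×10^17 J.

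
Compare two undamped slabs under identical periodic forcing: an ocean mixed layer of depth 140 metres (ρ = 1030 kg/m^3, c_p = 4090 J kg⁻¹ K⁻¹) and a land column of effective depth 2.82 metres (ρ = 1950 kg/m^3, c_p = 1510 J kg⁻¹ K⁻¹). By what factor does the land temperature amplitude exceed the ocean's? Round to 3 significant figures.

C_ocean = 1030 × 4090 × 140 = 5.90×10^8 J/(m²·K).
C_land = 1950 × 1510 × 2.82 = 8.30×10^6 J/(m²·K).
Undamped amplitude ∝ 1/C, so A_land/A_ocean = C_ocean/C_land = 71.0.

71.0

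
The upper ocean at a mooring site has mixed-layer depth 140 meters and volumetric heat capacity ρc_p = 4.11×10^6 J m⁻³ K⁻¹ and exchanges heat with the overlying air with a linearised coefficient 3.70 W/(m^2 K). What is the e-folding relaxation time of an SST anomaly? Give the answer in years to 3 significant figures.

Areal heat capacity C = ρc_p × D = 4.11×10^6 × 140 = 5.75×10^8 J/(m²·K).
Relaxation time τ = C / λ = 5.75×10^8 / 3.70 = 1.56×10^8 s.
In years: 1.56×10^8 s / (3.156×10^7 s/year) = 4.93 years.

4.93 years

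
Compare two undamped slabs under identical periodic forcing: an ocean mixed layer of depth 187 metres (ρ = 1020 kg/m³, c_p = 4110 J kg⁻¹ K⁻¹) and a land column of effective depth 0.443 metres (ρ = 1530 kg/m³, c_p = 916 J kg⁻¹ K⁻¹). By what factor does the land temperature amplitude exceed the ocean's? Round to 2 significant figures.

1300

C_ocean = 1020 × 4110 × 187 = 7.84×10^8 J/(m²·K).
C_land = 1530 × 916 × 0.443 = 6.21×10^5 J/(m²·K).
Undamped amplitude ∝ 1/C, so A_land/A_ocean = C_ocean/C_land = 1260.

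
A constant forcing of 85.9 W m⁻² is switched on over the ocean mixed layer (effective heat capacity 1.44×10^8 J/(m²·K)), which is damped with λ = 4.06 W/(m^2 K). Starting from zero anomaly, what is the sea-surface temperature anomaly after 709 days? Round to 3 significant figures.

Areal heat capacity C = 1.44×10^8 J/(m²·K) (given).
τ = C / λ = 1.44×10^8 / 4.06 = 3.55×10^7 s.
Equilibrium anomaly ΔT_eq = F / λ = 85.9 / 4.06 = 21.2 K.
t = 709 days = 6.13×10^7 s, so t/τ = 1.73.
ΔT(t) = ΔT_eq (1 − e^(−t/τ)) = 21.2 × (1 − e^−1.73) = 17.4 K.

17.4 K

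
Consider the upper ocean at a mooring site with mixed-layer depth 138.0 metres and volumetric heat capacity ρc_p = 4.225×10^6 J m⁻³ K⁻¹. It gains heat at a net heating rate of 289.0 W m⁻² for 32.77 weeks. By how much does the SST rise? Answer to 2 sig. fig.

Areal heat capacity C = ρc_p × D = 4.225×10^6 × 138.0 = 5.83×10^8 J/(m^2 K).
Net heat input Q = F Δt = 289.0 × (32.77 weeks × 6.048×10^5 s/week) = 5.73×10^9 J/m².
ΔT = Q / C = 5.73×10^9 / 5.83×10^8 = 9.82 K.

9.8 K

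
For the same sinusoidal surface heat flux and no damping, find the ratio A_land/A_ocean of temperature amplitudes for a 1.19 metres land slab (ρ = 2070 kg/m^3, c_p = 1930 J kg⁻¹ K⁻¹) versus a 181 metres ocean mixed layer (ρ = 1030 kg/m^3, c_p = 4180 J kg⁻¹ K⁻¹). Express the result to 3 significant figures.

C_ocean = 1030 × 4180 × 181 = 7.79×10^8 J/(m²·K).
C_land = 2070 × 1930 × 1.19 = 4.75×10^6 J/(m²·K).
Undamped amplitude ∝ 1/C, so A_land/A_ocean = C_ocean/C_land = 164.

164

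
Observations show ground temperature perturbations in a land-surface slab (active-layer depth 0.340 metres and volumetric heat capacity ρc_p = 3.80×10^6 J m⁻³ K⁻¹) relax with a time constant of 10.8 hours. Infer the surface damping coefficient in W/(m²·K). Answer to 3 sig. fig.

Areal heat capacity C = ρc_p × D = 3.80×10^6 × 0.340 = 1.29×10^6 J m⁻² K⁻¹.
τ = 10.8 hours = 38900 s.
λ = C / τ = 1.29×10^6 / 38900 = 33.2 W/(m²·K).

33.2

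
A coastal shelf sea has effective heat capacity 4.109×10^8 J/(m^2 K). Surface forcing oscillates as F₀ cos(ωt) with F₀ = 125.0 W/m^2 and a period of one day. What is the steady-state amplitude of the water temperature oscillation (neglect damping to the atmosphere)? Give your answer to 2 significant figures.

0.0042 K

Areal heat capacity C = 4.109×10^8 J/(m^2 K) (given).
Angular frequency ω = 2π / T = 2π / 86400 s = 7.27×10^-5 s⁻¹.
Cω = 4.11×10^8 × 7.27×10^-5 = 29900 W/(m²·K).
Amplitude A = F₀ / (Cω) = 125.0 / 29900 = 0.00418 K.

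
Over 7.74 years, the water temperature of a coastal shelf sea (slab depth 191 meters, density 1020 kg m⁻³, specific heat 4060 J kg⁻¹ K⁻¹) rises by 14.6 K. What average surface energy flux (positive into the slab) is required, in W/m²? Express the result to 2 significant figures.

Areal heat capacity C = ρ c_p D = 1020 × 4060 × 191 = 7.91×10^8 J/(m²·K).
Required heat per unit area: Q = C ΔT = 7.91×10^8 × 14.6 = 1.15×10^10 J/m².
Flux F = Q / Δt = 1.15×10^10 / 2.44×10^8 s = 47.3 W/m².

47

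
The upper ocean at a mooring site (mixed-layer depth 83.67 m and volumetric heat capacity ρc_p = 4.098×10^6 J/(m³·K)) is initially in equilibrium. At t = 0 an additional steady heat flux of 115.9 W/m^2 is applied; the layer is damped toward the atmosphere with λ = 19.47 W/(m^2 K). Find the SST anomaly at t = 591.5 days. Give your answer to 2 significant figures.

5.6 K

Areal heat capacity C = ρc_p × D = 4.098×10^6 × 83.67 = 3.43×10^8 J/(m^2 K).
τ = C / λ = 3.43×10^8 / 19.47 = 1.76×10^7 s.
Equilibrium anomaly ΔT_eq = F / λ = 115.9 / 19.47 = 5.95 K.
t = 591.5 days = 5.11×10^7 s, so t/τ = 2.90.
ΔT(t) = ΔT_eq (1 − e^(−t/τ)) = 5.95 × (1 − e^−2.90) = 5.63 K.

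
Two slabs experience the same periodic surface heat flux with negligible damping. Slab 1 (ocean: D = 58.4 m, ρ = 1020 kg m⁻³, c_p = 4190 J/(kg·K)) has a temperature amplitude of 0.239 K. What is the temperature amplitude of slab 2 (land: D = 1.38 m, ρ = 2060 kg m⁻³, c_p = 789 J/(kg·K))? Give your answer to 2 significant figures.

27 K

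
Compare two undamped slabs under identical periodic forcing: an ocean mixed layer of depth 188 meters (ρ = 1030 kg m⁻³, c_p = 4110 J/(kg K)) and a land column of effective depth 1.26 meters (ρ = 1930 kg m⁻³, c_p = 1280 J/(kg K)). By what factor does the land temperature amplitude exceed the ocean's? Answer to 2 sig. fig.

C_ocean = 1030 × 4110 × 188 = 7.96×10^8 J/(m²·K).
C_land = 1930 × 1280 × 1.26 = 3.11×10^6 J/(m²·K).
Undamped amplitude ∝ 1/C, so A_land/A_ocean = C_ocean/C_land = 256.

260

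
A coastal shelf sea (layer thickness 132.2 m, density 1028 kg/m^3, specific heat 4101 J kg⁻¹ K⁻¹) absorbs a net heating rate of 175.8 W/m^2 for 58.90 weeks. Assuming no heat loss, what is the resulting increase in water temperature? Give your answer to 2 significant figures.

11 K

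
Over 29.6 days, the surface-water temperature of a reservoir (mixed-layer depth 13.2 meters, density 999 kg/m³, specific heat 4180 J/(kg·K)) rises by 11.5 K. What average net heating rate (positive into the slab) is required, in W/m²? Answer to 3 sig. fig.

Areal heat capacity C = ρ c_p D = 999 × 4180 × 13.2 = 5.51×10^7 J m⁻² K⁻¹.
Required heat per unit area: Q = C ΔT = 5.51×10^7 × 11.5 = 6.34×10^8 J/m².
Flux F = Q / Δt = 6.34×10^8 / 2.56×10^6 s = 248 W/m².

248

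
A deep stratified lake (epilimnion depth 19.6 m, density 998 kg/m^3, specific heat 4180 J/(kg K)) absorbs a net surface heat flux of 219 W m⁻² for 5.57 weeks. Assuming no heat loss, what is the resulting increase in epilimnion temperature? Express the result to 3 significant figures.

Areal heat capacity C = ρ c_p D = 998 × 4180 × 19.6 = 8.18×10^7 J/(m²·K).
Net heat input Q = F Δt = 219 × (5.57 weeks × 6.048×10^5 s/week) = 7.38×10^8 J/m².
ΔT = Q / C = 7.38×10^8 / 8.18×10^7 = 9.02 K.

9.02 K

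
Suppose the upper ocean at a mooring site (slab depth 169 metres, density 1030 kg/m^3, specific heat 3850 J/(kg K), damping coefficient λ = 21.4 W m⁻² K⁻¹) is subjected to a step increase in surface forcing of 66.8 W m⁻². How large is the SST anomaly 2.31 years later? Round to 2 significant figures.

2.8 K

Areal heat capacity C = ρ c_p D = 1030 × 3850 × 169 = 6.70×10^8 J m⁻² K⁻¹.
τ = C / λ = 6.70×10^8 / 21.4 = 3.13×10^7 s.
Equilibrium anomaly ΔT_eq = F / λ = 66.8 / 21.4 = 3.12 K.
t = 2.31 years = 7.29×10^7 s, so t/τ = 2.33.
ΔT(t) = ΔT_eq (1 − e^(−t/τ)) = 3.12 × (1 − e^−2.33) = 2.82 K.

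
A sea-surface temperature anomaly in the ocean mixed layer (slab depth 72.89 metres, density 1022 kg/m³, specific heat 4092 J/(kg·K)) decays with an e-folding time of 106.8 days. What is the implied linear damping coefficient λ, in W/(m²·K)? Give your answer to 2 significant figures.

Areal heat capacity C = ρ c_p D = 1022 × 4092 × 72.89 = 3.05×10^8 J/(m^2 K).
τ = 106.8 days = 9.23×10^6 s.
λ = C / τ = 3.05×10^8 / 9.23×10^6 = 33.0 W/(m²·K).

33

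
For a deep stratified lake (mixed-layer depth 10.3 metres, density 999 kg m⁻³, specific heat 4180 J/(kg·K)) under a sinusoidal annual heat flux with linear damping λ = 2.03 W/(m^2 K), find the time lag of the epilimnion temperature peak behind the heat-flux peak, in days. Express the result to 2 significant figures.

78 days

Areal heat capacity C = ρ c_p D = 999 × 4180 × 10.3 = 4.30×10^7 J m⁻² K⁻¹.
ω = 2π / 3.15×10^7 s = 1.99×10^-7 s⁻¹.
Phase lag φ = arctan(Cω/λ) = arctan(8.57/2.03) = 1.34 rad.
Time lag = φ / ω = 1.34 / 1.99×10^-7 = 6.72×10^6 s = 77.7 days.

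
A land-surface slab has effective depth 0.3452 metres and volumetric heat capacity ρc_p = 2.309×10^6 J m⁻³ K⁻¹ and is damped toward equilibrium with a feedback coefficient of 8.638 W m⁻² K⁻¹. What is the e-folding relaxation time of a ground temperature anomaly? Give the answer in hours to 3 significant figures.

25.6 hours

Areal heat capacity C = ρc_p × D = 2.309×10^6 × 0.3452 = 7.97×10^5 J/(m^2 K).
Relaxation time τ = C / λ = 7.97×10^5 / 8.638 = 92300 s.
In hours: 92300 s / (3600 s/hour) = 25.6 hours.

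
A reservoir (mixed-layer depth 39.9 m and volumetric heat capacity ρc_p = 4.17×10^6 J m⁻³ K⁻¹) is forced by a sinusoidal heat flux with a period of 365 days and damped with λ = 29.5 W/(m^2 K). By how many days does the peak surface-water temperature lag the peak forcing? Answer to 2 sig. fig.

49 days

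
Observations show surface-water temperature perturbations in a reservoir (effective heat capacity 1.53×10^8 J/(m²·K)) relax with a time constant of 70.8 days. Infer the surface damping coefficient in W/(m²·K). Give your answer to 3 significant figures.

Areal heat capacity C = 1.53×10^8 J/(m²·K) (given).
τ = 70.8 days = 6.12×10^6 s.
λ = C / τ = 1.53×10^8 / 6.12×10^6 = 25.0 W/(m²·K).

25.0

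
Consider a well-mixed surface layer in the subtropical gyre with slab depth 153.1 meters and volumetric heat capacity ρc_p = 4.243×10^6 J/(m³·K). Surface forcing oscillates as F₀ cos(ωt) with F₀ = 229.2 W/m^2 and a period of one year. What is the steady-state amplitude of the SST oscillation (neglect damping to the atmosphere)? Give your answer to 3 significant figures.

1.77 K

Areal heat capacity C = ρc_p × D = 4.243×10^6 × 153.1 = 6.50×10^8 J/(m^2 K).
Angular frequency ω = 2π / T = 2π / 3.15×10^7 s = 1.99×10^-7 s⁻¹.
Cω = 6.50×10^8 × 1.99×10^-7 = 129 W/(m²·K).
Amplitude A = F₀ / (Cω) = 229.2 / 129 = 1.77 K.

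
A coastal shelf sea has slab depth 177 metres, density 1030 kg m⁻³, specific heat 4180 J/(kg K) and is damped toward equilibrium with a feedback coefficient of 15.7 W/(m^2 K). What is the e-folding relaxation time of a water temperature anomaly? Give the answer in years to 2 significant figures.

Areal heat capacity C = ρ c_p D = 1030 × 4180 × 177 = 7.62×10^8 J m⁻² K⁻¹.
Relaxation time τ = C / λ = 7.62×10^8 / 15.7 = 4.85×10^7 s.
In years: 4.85×10^7 s / (3.156×10^7 s/year) = 1.54 years.

1.5 years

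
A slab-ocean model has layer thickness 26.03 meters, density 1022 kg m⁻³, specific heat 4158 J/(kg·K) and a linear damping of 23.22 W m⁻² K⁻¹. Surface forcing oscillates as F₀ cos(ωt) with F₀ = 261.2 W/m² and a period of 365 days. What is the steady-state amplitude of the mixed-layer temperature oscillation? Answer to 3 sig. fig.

8.16 K

Areal heat capacity C = ρ c_p D = 1022 × 4158 × 26.03 = 1.11×10^8 J/(m²·K).
Angular frequency ω = 2π / T = 2π / 3.15×10^7 s = 1.99×10^-7 s⁻¹.
√((Cω)² + λ²) = √((22.0)² + 23.22²) = 32.0 W/(m²·K).
Amplitude A = F₀ / √((Cω)²+λ²) = 261.2 / 32.0 = 8.16 K.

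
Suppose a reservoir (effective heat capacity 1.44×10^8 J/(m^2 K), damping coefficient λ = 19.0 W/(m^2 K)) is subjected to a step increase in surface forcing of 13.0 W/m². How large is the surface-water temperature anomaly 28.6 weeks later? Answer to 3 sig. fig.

0.614 K

Areal heat capacity C = 1.44×10^8 J/(m^2 K) (given).
τ = C / λ = 1.44×10^8 / 19.0 = 7.58×10^6 s.
Equilibrium anomaly ΔT_eq = F / λ = 13.0 / 19.0 = 0.684 K.
t = 28.6 weeks = 1.73×10^7 s, so t/τ = 2.28.
ΔT(t) = ΔT_eq (1 − e^(−t/τ)) = 0.684 × (1 − e^−2.28) = 0.614 K.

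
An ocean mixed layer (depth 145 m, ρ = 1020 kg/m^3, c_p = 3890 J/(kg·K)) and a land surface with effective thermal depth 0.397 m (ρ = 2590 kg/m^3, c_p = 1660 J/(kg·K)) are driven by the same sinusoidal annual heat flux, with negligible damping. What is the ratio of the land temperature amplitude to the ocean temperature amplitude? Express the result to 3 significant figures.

337

C_ocean = 1020 × 3890 × 145 = 5.75×10^8 J/(m²·K).
C_land = 2590 × 1660 × 0.397 = 1.71×10^6 J/(m²·K).
Undamped amplitude ∝ 1/C, so A_land/A_ocean = C_ocean/C_land = 337.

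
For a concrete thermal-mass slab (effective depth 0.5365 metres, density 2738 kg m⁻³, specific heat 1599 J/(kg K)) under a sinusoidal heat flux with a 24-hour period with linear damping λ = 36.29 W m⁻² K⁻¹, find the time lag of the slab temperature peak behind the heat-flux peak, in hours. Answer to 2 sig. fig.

5.2 hours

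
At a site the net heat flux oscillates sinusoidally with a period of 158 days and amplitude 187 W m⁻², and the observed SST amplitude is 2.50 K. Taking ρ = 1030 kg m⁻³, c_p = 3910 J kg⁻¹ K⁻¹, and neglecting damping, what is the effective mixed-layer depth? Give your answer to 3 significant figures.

40.4 m

ω = 2π / 1.37×10^7 s = 4.60×10^-7 s⁻¹.
Required C = F₀ / (A ω) = 187 / (2.50 × 4.60×10^-7) = 1.63×10^8 J/(m²·K).
D = C / (ρ c_p) = 1.63×10^8 / (1030 × 3910) = 40.4 m.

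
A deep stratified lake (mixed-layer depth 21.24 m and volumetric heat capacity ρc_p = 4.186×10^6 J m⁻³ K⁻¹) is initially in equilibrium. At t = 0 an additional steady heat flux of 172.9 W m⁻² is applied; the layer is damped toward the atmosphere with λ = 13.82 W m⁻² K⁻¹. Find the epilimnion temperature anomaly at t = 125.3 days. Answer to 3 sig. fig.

10.2 K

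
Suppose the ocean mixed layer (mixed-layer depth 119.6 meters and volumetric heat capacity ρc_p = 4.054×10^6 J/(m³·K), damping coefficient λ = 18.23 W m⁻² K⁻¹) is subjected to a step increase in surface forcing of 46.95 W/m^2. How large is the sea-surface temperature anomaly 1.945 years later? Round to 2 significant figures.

Areal heat capacity C = ρc_p × D = 4.054×10^6 × 119.6 = 4.85×10^8 J m⁻² K⁻¹.
τ = C / λ = 4.85×10^8 / 18.23 = 2.66×10^7 s.
Equilibrium anomaly ΔT_eq = F / λ = 46.95 / 18.23 = 2.58 K.
t = 1.945 years = 6.14×10^7 s, so t/τ = 2.31.
ΔT(t) = ΔT_eq (1 − e^(−t/τ)) = 2.58 × (1 − e^−2.31) = 2.32 K.

2.3 K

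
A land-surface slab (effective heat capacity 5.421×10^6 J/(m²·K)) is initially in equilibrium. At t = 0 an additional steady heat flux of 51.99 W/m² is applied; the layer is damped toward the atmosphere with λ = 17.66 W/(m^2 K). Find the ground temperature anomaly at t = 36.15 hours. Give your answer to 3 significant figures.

1.02 K

Areal heat capacity C = 5.421×10^6 J/(m²·K) (given).
τ = C / λ = 5.42×10^6 / 17.66 = 3.07×10^5 s.
Equilibrium anomaly ΔT_eq = F / λ = 51.99 / 17.66 = 2.94 K.
t = 36.15 hours = 1.30×10^5 s, so t/τ = 0.424.
ΔT(t) = ΔT_eq (1 − e^(−t/τ)) = 2.94 × (1 − e^−0.424) = 1.02 K.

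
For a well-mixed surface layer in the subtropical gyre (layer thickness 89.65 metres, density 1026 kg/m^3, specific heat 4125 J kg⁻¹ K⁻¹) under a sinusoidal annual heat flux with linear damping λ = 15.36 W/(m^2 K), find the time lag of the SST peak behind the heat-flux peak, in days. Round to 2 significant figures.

80 days

Areal heat capacity C = ρ c_p D = 1026 × 4125 × 89.65 = 3.79×10^8 J/(m²·K).
ω = 2π / 3.15×10^7 s = 1.99×10^-7 s⁻¹.
Phase lag φ = arctan(Cω/λ) = arctan(75.6/15.36) = 1.37 rad.
Time lag = φ / ω = 1.37 / 1.99×10^-7 = 6.88×10^6 s = 79.6 days.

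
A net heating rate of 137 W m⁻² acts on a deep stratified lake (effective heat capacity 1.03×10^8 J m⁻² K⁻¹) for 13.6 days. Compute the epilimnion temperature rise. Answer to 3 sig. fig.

Areal heat capacity C = 1.03×10^8 J m⁻² K⁻¹ (given).
Net heat input Q = F Δt = 137 × (13.6 days × 86400 s/day) = 1.61×10^8 J/m².
ΔT = Q / C = 1.61×10^8 / 1.03×10^8 = 1.56 K.

1.56 K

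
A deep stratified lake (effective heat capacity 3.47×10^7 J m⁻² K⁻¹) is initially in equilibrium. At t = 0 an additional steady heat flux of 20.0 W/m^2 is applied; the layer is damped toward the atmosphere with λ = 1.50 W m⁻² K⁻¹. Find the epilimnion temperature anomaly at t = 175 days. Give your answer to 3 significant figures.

6.40 K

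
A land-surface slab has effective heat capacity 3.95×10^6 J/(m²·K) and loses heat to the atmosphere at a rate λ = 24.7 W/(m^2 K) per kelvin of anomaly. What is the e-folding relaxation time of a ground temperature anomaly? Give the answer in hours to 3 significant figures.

44.4 hours

Areal heat capacity C = 3.95×10^6 J/(m²·K) (given).
Relaxation time τ = C / λ = 3.95×10^6 / 24.7 = 1.60×10^5 s.
In hours: 1.60×10^5 s / (3600 s/hour) = 44.4 hours.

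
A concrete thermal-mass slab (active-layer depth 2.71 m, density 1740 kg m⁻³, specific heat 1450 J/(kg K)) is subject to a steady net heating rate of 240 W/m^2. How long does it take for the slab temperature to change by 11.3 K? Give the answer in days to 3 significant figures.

3.73 days

Areal heat capacity C = ρ c_p D = 1740 × 1450 × 2.71 = 6.84×10^6 J/(m²·K).
Time required: Δt = C ΔT / F = 6.84×10^6 × 11.3 / 240 = 3.22×10^5 s.
In days: 3.22×10^5 s / (86400 s/day) = 3.73 days.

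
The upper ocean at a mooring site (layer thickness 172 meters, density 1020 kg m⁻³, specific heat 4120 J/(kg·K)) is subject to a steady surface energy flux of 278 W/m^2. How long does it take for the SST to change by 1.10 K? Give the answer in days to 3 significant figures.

33.1 days

Areal heat capacity C = ρ c_p D = 1020 × 4120 × 172 = 7.23×10^8 J m⁻² K⁻¹.
Time required: Δt = C ΔT / F = 7.23×10^8 × 1.10 / 278 = 2.86×10^6 s.
In days: 2.86×10^6 s / (86400 s/day) = 33.1 days.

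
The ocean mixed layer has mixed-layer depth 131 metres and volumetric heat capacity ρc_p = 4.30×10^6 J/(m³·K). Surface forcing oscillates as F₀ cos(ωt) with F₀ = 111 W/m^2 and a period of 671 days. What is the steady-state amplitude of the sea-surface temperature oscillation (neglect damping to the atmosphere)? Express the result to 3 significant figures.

Areal heat capacity C = ρc_p × D = 4.30×10^6 × 131 = 5.63×10^8 J/(m²·K).
Angular frequency ω = 2π / T = 2π / 5.80×10^7 s = 1.08×10^-7 s⁻¹.
Cω = 5.63×10^8 × 1.08×10^-7 = 61.0 W/(m²·K).
Amplitude A = F₀ / (Cω) = 111 / 61.0 = 1.82 K.

1.82 K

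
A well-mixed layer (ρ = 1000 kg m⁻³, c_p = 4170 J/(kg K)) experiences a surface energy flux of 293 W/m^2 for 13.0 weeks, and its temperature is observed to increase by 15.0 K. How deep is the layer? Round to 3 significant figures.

Heat input Q = F Δt = 293 × 7.86×10^6 s = 2.30×10^9 J/m².
Required areal heat capacity C = Q / ΔT = 1.54×10^8 J/(m²·K).
Depth D = C / (ρ c_p) = 1.54×10^8 / (1000 × 4170) = 36.8 m.

36.8 m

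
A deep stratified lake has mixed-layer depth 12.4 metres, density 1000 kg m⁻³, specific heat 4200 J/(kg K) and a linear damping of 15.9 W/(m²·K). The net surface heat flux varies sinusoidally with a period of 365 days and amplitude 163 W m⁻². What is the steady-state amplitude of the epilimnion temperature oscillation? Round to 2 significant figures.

8.6 K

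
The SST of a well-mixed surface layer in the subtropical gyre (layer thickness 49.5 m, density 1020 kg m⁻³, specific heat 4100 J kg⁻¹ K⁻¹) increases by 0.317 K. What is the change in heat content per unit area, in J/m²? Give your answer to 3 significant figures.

Areal heat capacity C = ρ c_p D = 1020 × 4100 × 49.5 = 2.07×10^8 J m⁻² K⁻¹.
ΔQ = C ΔT = 2.07×10^8 × 0.317 = 6.56×10^7 J/m².

6.56×10^7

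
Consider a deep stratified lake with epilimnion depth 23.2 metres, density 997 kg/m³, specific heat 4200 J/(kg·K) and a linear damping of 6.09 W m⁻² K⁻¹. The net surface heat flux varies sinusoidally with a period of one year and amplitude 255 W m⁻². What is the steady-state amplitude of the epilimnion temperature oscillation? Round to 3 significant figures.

12.6 K

Areal heat capacity C = ρ c_p D = 997 × 4200 × 23.2 = 9.71×10^7 J/(m^2 K).
Angular frequency ω = 2π / T = 2π / 3.15×10^7 s = 1.99×10^-7 s⁻¹.
√((Cω)² + λ²) = √((19.4)² + 6.09²) = 20.3 W/(m²·K).
Amplitude A = F₀ / √((Cω)²+λ²) = 255 / 20.3 = 12.6 K.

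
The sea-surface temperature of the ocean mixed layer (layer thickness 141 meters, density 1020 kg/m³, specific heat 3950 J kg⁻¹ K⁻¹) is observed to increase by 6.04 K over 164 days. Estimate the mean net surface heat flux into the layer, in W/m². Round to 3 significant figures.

Areal heat capacity C = ρ c_p D = 1020 × 3950 × 141 = 5.68×10^8 J/(m^2 K).
Required heat per unit area: Q = C ΔT = 5.68×10^8 × 6.04 = 3.43×10^9 J/m².
Flux F = Q / Δt = 3.43×10^9 / 1.42×10^7 s = 242 W/m².

242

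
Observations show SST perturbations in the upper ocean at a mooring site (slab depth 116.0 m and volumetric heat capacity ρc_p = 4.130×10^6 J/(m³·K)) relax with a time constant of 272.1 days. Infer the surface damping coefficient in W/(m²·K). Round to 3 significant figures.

Areal heat capacity C = ρc_p × D = 4.130×10^6 × 116.0 = 4.79×10^8 J m⁻² K⁻¹.
τ = 272.1 days = 2.35×10^7 s.
λ = C / τ = 4.79×10^8 / 2.35×10^7 = 20.4 W/(m²·K).

20.4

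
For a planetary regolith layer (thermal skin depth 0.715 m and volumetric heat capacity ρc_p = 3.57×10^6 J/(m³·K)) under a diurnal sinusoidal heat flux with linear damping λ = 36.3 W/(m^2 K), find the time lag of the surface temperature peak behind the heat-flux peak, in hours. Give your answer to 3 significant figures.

5.26 hours

Areal heat capacity C = ρc_p × D = 3.57×10^6 × 0.715 = 2.55×10^6 J/(m^2 K).
ω = 2π / 86400 s = 7.27×10^-5 s⁻¹.
Phase lag φ = arctan(Cω/λ) = arctan(186/36.3) = 1.38 rad.
Time lag = φ / ω = 1.38 / 7.27×10^-5 = 18900 s = 5.26 hours.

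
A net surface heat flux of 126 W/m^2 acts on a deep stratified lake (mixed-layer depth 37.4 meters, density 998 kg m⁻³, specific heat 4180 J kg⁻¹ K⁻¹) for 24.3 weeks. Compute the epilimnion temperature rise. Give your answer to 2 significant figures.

Areal heat capacity C = ρ c_p D = 998 × 4180 × 37.4 = 1.56×10^8 J/(m²·K).
Net heat input Q = F Δt = 126 × (24.3 weeks × 6.048×10^5 s/week) = 1.85×10^9 J/m².
ΔT = Q / C = 1.85×10^9 / 1.56×10^8 = 11.9 K.

12 K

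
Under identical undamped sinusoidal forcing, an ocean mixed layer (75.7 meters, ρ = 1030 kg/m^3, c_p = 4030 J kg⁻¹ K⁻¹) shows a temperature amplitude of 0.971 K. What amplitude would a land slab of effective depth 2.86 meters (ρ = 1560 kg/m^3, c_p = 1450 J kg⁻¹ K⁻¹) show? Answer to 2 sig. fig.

47 K

C_ocean = 3.14×10^8 J/(m²·K); C_land = 6.47×10^6 J/(m²·K).
A ∝ 1/C ⇒ A_land = A_ocean × C_ocean/C_land = 0.971 × 48.6 = 47.2 K.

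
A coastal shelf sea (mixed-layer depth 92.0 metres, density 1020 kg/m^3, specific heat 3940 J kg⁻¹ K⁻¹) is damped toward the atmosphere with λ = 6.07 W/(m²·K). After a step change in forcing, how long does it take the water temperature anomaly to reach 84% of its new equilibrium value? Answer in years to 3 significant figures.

Areal heat capacity C = ρ c_p D = 1020 × 3940 × 92.0 = 3.70×10^8 J/(m^2 K).
τ = C / λ = 3.70×10^8 / 6.07 = 6.09×10^7 s.
Fraction reached: 1 − e^(−t/τ) = 0.84 ⇒ t = −τ ln(1 − 0.84) = τ × 1.83.
t = 1.12×10^8 s = 3.54 years.

3.54 years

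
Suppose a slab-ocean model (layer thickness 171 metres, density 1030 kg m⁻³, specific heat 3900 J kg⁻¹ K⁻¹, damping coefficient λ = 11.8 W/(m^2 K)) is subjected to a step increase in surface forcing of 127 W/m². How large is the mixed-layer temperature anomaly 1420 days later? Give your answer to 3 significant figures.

Areal heat capacity C = ρ c_p D = 1030 × 3900 × 171 = 6.87×10^8 J/(m^2 K).
τ = C / λ = 6.87×10^8 / 11.8 = 5.82×10^7 s.
Equilibrium anomaly ΔT_eq = F / λ = 127 / 11.8 = 10.8 K.
t = 1420 days = 1.23×10^8 s, so t/τ = 2.11.
ΔT(t) = ΔT_eq (1 − e^(−t/τ)) = 10.8 × (1 − e^−2.11) = 9.45 K.

9.45 K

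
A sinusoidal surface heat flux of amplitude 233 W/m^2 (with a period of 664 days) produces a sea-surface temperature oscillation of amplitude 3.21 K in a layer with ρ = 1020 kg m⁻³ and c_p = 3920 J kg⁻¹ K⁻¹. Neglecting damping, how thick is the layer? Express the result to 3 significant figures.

166 m

ω = 2π / 5.74×10^7 s = 1.10×10^-7 s⁻¹.
Required C = F₀ / (A ω) = 233 / (3.21 × 1.10×10^-7) = 6.63×10^8 J/(m²·K).
D = C / (ρ c_p) = 6.63×10^8 / (1020 × 3920) = 166 m.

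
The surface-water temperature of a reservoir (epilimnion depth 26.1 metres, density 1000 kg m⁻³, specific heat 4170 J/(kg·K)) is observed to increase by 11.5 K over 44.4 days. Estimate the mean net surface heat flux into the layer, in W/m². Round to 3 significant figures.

326

Areal heat capacity C = ρ c_p D = 1000 × 4170 × 26.1 = 1.09×10^8 J m⁻² K⁻¹.
Required heat per unit area: Q = C ΔT = 1.09×10^8 × 11.5 = 1.25×10^9 J/m².
Flux F = Q / Δt = 1.25×10^9 / 3.84×10^6 s = 326 W/m².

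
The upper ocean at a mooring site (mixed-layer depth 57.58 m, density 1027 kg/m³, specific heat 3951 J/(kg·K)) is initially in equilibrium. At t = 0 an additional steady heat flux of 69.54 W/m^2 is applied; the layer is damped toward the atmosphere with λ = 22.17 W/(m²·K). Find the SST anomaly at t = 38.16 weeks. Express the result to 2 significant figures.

Areal heat capacity C = ρ c_p D = 1027 × 3951 × 57.58 = 2.34×10^8 J/(m^2 K).
τ = C / λ = 2.34×10^8 / 22.17 = 1.05×10^7 s.
Equilibrium anomaly ΔT_eq = F / λ = 69.54 / 22.17 = 3.14 K.
t = 38.16 weeks = 2.31×10^7 s, so t/τ = 2.19.
ΔT(t) = ΔT_eq (1 − e^(−t/τ)) = 3.14 × (1 − e^−2.19) = 2.79 K.

2.8 K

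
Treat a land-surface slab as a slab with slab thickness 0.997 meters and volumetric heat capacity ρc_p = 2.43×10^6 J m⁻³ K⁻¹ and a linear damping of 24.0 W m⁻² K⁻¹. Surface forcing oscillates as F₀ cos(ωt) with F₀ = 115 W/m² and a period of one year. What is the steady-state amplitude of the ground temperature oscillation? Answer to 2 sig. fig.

Areal heat capacity C = ρc_p × D = 2.43×10^6 × 0.997 = 2.42×10^6 J m⁻² K⁻¹.
Angular frequency ω = 2π / T = 2π / 3.15×10^7 s = 1.99×10^-7 s⁻¹.
√((Cω)² + λ²) = √((0.483)² + 24.0²) = 24.0 W/(m²·K).
Amplitude A = F₀ / √((Cω)²+λ²) = 115 / 24.0 = 4.79 K.

4.8 K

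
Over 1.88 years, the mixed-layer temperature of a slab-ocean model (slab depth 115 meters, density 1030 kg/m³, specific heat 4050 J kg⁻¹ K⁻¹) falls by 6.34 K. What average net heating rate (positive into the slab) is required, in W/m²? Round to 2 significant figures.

Areal heat capacity C = ρ c_p D = 1030 × 4050 × 115 = 4.80×10^8 J/(m^2 K).
Required heat per unit area: Q = C ΔT = 4.80×10^8 × -6.34 = -3.04×10^9 J/m².
Flux F = Q / Δt = -3.04×10^9 / 5.93×10^7 s = -51.3 W/m².

-51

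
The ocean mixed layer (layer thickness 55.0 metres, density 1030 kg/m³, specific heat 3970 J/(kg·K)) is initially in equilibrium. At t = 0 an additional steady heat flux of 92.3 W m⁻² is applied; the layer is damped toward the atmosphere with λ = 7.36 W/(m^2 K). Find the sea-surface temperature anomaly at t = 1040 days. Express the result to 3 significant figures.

Areal heat capacity C = ρ c_p D = 1030 × 3970 × 55.0 = 2.25×10^8 J/(m²·K).
τ = C / λ = 2.25×10^8 / 7.36 = 3.06×10^7 s.
Equilibrium anomaly ΔT_eq = F / λ = 92.3 / 7.36 = 12.5 K.
t = 1040 days = 8.99×10^7 s, so t/τ = 2.94.
ΔT(t) = ΔT_eq (1 − e^(−t/τ)) = 12.5 × (1 − e^−2.94) = 11.9 K.

11.9 K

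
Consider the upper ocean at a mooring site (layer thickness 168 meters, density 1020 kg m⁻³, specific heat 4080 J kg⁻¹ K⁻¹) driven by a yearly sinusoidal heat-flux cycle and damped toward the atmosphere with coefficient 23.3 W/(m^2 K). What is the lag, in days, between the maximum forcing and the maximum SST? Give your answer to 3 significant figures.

81.6 days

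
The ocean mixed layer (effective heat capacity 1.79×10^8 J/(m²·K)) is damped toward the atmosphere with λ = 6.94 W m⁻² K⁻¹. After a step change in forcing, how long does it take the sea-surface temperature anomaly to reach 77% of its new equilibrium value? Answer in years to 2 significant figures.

Areal heat capacity C = 1.79×10^8 J/(m²·K) (given).
τ = C / λ = 1.79×10^8 / 6.94 = 2.58×10^7 s.
Fraction reached: 1 − e^(−t/τ) = 0.77 ⇒ t = −τ ln(1 − 0.77) = τ × 1.47.
t = 3.79×10^7 s = 1.20 years.

1.2 years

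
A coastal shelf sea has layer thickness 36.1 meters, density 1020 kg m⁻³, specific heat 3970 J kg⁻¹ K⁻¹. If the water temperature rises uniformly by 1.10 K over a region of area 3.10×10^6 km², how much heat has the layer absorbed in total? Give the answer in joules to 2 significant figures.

5.0×10^20 J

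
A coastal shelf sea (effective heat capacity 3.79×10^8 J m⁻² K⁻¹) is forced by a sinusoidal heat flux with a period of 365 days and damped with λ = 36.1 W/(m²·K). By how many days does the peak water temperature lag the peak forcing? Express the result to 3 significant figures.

Areal heat capacity C = 3.79×10^8 J m⁻² K⁻¹ (given).
ω = 2π / 3.15×10^7 s = 1.99×10^-7 s⁻¹.
Phase lag φ = arctan(Cω/λ) = arctan(75.5/36.1) = 1.12 rad.
Time lag = φ / ω = 1.12 / 1.99×10^-7 = 5.65×10^6 s = 65.3 days.

65.3 days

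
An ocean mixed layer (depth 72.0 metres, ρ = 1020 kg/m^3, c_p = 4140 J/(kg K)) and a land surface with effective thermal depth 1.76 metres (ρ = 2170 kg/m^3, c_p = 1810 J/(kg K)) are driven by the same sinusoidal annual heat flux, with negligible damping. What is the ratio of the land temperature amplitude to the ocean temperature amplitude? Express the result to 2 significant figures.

44

C_ocean = 1020 × 4140 × 72.0 = 3.04×10^8 J/(m²·K).
C_land = 2170 × 1810 × 1.76 = 6.91×10^6 J/(m²·K).
Undamped amplitude ∝ 1/C, so A_land/A_ocean = C_ocean/C_land = 44.0.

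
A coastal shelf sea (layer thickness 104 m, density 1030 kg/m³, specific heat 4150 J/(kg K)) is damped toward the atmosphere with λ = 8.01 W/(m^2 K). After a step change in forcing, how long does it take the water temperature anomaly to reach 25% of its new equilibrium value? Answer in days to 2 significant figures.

Areal heat capacity C = ρ c_p D = 1030 × 4150 × 104 = 4.45×10^8 J m⁻² K⁻¹.
τ = C / λ = 4.45×10^8 / 8.01 = 5.55×10^7 s.
Fraction reached: 1 − e^(−t/τ) = 0.25 ⇒ t = −τ ln(1 − 0.25) = τ × 0.288.
t = 1.60×10^7 s = 185 days.

180 days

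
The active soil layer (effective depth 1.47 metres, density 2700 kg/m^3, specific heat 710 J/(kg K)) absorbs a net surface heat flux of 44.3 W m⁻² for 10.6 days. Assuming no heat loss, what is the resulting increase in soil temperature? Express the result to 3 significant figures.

Areal heat capacity C = ρ c_p D = 2700 × 710 × 1.47 = 2.82×10^6 J m⁻² K⁻¹.
Net heat input Q = F Δt = 44.3 × (10.6 days × 86400 s/day) = 4.06×10^7 J/m².
ΔT = Q / C = 4.06×10^7 / 2.82×10^6 = 14.4 K.

14.4 K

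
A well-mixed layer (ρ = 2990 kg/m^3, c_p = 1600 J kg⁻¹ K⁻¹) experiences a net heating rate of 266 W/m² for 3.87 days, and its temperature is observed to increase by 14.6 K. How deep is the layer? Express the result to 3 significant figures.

1.27 m

Heat input Q = F Δt = 266 × 3.34×10^5 s = 8.89×10^7 J/m².
Required areal heat capacity C = Q / ΔT = 6.09×10^6 J/(m²·K).
Depth D = C / (ρ c_p) = 6.09×10^6 / (2990 × 1600) = 1.27 m.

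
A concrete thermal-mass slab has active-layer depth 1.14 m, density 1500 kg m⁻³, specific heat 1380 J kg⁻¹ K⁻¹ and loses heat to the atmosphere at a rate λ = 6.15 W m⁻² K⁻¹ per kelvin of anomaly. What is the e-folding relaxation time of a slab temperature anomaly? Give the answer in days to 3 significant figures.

4.44 days

Areal heat capacity C = ρ c_p D = 1500 × 1380 × 1.14 = 2.36×10^6 J/(m²·K).
Relaxation time τ = C / λ = 2.36×10^6 / 6.15 = 3.84×10^5 s.
In days: 3.84×10^5 s / (86400 s/day) = 4.44 days.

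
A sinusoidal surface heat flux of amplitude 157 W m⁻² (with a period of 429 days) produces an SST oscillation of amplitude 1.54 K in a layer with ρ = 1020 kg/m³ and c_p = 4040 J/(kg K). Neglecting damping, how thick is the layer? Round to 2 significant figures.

150 m

ω = 2π / 3.71×10^7 s = 1.70×10^-7 s⁻¹.
Required C = F₀ / (A ω) = 157 / (1.54 × 1.70×10^-7) = 6.01×10^8 J/(m²·K).
D = C / (ρ c_p) = 6.01×10^8 / (1020 × 4040) = 146 m.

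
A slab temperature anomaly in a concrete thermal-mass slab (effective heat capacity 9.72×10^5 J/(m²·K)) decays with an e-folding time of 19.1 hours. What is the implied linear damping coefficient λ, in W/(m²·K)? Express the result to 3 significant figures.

14.1

Areal heat capacity C = 9.72×10^5 J/(m²·K) (given).
τ = 19.1 hours = 68800 s.
λ = C / τ = 9.72×10^5 / 68800 = 14.1 W/(m²·K).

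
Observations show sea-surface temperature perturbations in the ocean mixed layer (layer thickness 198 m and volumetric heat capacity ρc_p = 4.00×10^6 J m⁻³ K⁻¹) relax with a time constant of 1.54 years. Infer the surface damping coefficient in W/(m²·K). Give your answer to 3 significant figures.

16.3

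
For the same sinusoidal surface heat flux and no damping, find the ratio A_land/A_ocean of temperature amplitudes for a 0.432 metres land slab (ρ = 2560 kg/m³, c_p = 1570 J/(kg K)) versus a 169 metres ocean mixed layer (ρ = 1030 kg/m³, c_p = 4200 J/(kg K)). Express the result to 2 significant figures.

C_ocean = 1030 × 4200 × 169 = 7.31×10^8 J/(m²·K).
C_land = 2560 × 1570 × 0.432 = 1.74×10^6 J/(m²·K).
Undamped amplitude ∝ 1/C, so A_land/A_ocean = C_ocean/C_land = 421.

420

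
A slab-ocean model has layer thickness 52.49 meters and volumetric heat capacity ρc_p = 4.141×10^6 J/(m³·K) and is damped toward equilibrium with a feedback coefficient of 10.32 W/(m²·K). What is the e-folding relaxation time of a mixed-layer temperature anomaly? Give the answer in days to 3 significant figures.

244 days

Areal heat capacity C = ρc_p × D = 4.141×10^6 × 52.49 = 2.17×10^8 J/(m²·K).
Relaxation time τ = C / λ = 2.17×10^8 / 10.32 = 2.11×10^7 s.
In days: 2.11×10^7 s / (86400 s/day) = 244 days.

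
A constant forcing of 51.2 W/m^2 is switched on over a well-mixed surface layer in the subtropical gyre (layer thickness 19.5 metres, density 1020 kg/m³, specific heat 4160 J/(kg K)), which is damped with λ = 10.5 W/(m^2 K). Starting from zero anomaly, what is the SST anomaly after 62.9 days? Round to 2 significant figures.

Areal heat capacity C = ρ c_p D = 1020 × 4160 × 19.5 = 8.27×10^7 J m⁻² K⁻¹.
τ = C / λ = 8.27×10^7 / 10.5 = 7.88×10^6 s.
Equilibrium anomaly ΔT_eq = F / λ = 51.2 / 10.5 = 4.88 K.
t = 62.9 days = 5.43×10^6 s, so t/τ = 0.690.
ΔT(t) = ΔT_eq (1 − e^(−t/τ)) = 4.88 × (1 − e^−0.690) = 2.43 K.

2.4 K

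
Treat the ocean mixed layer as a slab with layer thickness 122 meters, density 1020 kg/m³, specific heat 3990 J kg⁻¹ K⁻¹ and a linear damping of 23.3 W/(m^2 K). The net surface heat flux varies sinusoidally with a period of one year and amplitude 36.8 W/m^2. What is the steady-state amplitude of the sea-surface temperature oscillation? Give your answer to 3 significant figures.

Areal heat capacity C = ρ c_p D = 1020 × 3990 × 122 = 4.97×10^8 J m⁻² K⁻¹.
Angular frequency ω = 2π / T = 2π / 3.15×10^7 s = 1.99×10^-7 s⁻¹.
√((Cω)² + λ²) = √((98.9)² + 23.3²) = 102 W/(m²·K).
Amplitude A = F₀ / √((Cω)²+λ²) = 36.8 / 102 = 0.362 K.

0.362 K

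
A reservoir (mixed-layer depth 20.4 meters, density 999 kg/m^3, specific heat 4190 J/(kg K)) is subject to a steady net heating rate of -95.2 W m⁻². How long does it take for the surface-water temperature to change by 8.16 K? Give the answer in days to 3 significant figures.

84.7 days

Areal heat capacity C = ρ c_p D = 999 × 4190 × 20.4 = 8.54×10^7 J/(m^2 K).
Time required: Δt = C ΔT / F = 8.54×10^7 × -8.16 / -95.2 = 7.32×10^6 s.
In days: 7.32×10^6 s / (86400 s/day) = 84.7 days.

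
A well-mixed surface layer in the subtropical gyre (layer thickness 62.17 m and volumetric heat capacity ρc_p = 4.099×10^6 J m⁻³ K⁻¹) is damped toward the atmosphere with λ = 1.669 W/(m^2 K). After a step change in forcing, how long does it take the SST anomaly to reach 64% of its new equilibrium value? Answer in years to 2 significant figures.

4.9 years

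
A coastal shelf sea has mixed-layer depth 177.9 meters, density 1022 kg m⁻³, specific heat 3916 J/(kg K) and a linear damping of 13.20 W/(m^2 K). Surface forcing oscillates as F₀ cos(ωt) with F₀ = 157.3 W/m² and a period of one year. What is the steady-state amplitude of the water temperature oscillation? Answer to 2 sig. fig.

1.1 K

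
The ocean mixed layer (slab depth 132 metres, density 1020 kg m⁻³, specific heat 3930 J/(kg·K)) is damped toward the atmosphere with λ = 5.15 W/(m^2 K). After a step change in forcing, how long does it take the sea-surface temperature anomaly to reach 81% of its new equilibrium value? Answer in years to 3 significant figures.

5.41 years

Areal heat capacity C = ρ c_p D = 1020 × 3930 × 132 = 5.29×10^8 J m⁻² K⁻¹.
τ = C / λ = 5.29×10^8 / 5.15 = 1.03×10^8 s.
Fraction reached: 1 − e^(−t/τ) = 0.81 ⇒ t = −τ ln(1 − 0.81) = τ × 1.66.
t = 1.71×10^8 s = 5.41 years.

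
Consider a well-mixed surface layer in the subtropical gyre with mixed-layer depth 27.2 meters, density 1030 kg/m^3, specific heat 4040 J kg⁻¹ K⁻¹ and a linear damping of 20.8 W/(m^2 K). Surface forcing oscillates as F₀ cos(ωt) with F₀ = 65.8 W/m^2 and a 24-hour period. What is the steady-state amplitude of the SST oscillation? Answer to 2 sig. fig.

0.0080 K

Areal heat capacity C = ρ c_p D = 1030 × 4040 × 27.2 = 1.13×10^8 J/(m^2 K).
Angular frequency ω = 2π / T = 2π / 86400 s = 7.27×10^-5 s⁻¹.
√((Cω)² + λ²) = √((8230)² + 20.8²) = 8230 W/(m²·K).
Amplitude A = F₀ / √((Cω)²+λ²) = 65.8 / 8230 = 0.00799 K.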